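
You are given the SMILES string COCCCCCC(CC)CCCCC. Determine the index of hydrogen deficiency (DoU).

Degree of unsaturation = (number of rings) + (number of π bonds).
Ring closures in the SMILES: 0.
π bonds: none → 0 DoU from unsaturation.
Total DoU = 0 + 0 = 0.

0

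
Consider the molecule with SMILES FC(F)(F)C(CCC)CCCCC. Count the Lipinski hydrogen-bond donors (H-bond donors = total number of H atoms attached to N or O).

0

Donors: find every N or O and count the H atoms it carries.
  (no N or O atoms present)
Lipinski HBD = 0.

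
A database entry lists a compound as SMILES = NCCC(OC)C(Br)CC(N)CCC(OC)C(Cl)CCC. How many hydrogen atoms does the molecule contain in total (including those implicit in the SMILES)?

Walk through each heavy atom and fill implicit hydrogens from standard valence (C 4, N 3, O 2, S 2, halogen 1):
  atom 1: N, bond orders sum to 1 (valence 3) → 2 H
  atom 2: C, bond orders sum to 2 (valence 4) → 2 H
  atom 3: C, bond orders sum to 2 (valence 4) → 2 H
  atom 4: C, bond orders sum to 3 (valence 4) → 1 H
  atom 5: O, bond orders sum to 2 (valence 2) → 0 H
  atom 6: C, bond orders sum to 1 (valence 4) → 3 H
  atom 7: C, bond orders sum to 3 (valence 4) → 1 H
  atom 8: Br (halogen, monovalent) → 0 H
  atom 9: C, bond orders sum to 2 (valence 4) → 2 H
  atom 10: C, bond orders sum to 3 (valence 4) → 1 H
  atom 11: N, bond orders sum to 1 (valence 3) → 2 H
  atom 12: C, bond orders sum to 2 (valence 4) → 2 H
  atom 13: C, bond orders sum to 2 (valence 4) → 2 H
  atom 14: C, bond orders sum to 3 (valence 4) → 1 H
  atom 15: O, bond orders sum to 2 (valence 2) → 0 H
  atom 16: C, bond orders sum to 1 (valence 4) → 3 H
  atom 17: C, bond orders sum to 3 (valence 4) → 1 H
  atom 18: Cl (halogen, monovalent) → 0 H
  atom 19: C, bond orders sum to 2 (valence 4) → 2 H
  atom 20: C, bond orders sum to 2 (valence 4) → 2 H
  atom 21: C, bond orders sum to 1 (valence 4) → 3 H
Total hydrogens: 32.

32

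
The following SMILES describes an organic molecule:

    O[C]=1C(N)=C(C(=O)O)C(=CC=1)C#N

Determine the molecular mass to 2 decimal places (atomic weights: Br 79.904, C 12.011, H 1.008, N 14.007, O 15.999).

First, the molecular formula is C8H6N2O3 (counting implicit H from valence).
  C: 8 × 12.011 = 96.088
  H: 6 × 1.008 = 6.048
  N: 2 × 14.007 = 28.014
  O: 3 × 15.999 = 47.997
Sum: 8×12.011 + 6×1.008 + 2×14.007 + 3×15.999 = 178.147 → 178.15 g/mol.

178.15 g/mol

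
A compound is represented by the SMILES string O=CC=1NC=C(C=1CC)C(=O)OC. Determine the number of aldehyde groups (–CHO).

1

The aldehyde motif appears at heavy-atom position 2 in the SMILES.
Other groups present: 1 ester.
Aldehyde count: 1.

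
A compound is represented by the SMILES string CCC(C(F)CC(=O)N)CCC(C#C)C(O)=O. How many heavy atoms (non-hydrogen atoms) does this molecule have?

17

Every atom symbol written in the SMILES (organic subset) is one heavy atom; implicit H are not written.
Heavy atoms by element → C:12, F:1, N:1, O:3.
Total: 17.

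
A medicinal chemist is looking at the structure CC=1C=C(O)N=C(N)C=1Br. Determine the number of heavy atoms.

10

Every atom symbol written in the SMILES (organic subset) is one heavy atom; implicit H are not written.
Heavy atoms by element → Br:1, C:6, N:2, O:1.
Total: 10.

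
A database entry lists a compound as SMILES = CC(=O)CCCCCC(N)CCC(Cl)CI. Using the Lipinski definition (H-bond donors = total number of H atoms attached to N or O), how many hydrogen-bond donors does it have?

Donors: find every N or O and count the H atoms it carries.
  atom 3 (O): bond orders sum to 2 → 0 H
  atom 10 (N): bond orders sum to 1 → 2 H
Lipinski HBD = 2.

2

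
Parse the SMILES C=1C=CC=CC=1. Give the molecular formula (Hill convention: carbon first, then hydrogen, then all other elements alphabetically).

Walk through each heavy atom and fill implicit hydrogens from standard valence (C 4, N 3, O 2, S 2, halogen 1):
  atom 1: C, bond orders sum to 3 (valence 4) → 1 H
  atom 2: C, bond orders sum to 3 (valence 4) → 1 H
  atom 3: C, bond orders sum to 3 (valence 4) → 1 H
  atom 4: C, bond orders sum to 3 (valence 4) → 1 H
  atom 5: C, bond orders sum to 3 (valence 4) → 1 H
  atom 6: C, bond orders sum to 3 (valence 4) → 1 H
Totals → C:6, H:6.
In Hill order: C6H6.

C6H6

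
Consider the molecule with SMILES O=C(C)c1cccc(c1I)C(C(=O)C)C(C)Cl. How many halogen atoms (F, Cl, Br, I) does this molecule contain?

2

Halogen atoms appear at heavy-atom positions 10, 17 (1×Cl, 1×I).
Other groups present: 2 ketone.
Halogen count: 2.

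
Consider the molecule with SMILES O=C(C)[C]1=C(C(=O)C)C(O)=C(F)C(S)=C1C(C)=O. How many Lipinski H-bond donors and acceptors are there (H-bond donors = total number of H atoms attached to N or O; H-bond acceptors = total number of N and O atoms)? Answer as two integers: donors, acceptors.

1, 4

Donors: find every N or O and count the H atoms it carries.
  atom 1 (O): bond orders sum to 2 → 0 H
  atom 7 (O): bond orders sum to 2 → 0 H
  atom 10 (O): bond orders sum to 1 → 1 H
  atom 18 (O): bond orders sum to 2 → 0 H
Lipinski HBD = 1.
Acceptors: N atoms = 0, O atoms = 4 → HBA = 4.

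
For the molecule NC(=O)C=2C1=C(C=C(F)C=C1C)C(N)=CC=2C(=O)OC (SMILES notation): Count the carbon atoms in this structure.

Count every carbon token in the SMILES (each C, including those in ring-closure positions and inside branches).
Carbon count: 14.

14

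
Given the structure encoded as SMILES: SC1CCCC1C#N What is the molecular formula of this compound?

C6H9NS

Walk through each heavy atom and fill implicit hydrogens from standard valence (C 4, N 3, O 2, S 2, halogen 1):
  atom 1: S, bond orders sum to 1 (valence 2) → 1 H
  atom 2: C, bond orders sum to 3 (valence 4) → 1 H
  atom 3: C, bond orders sum to 2 (valence 4) → 2 H
  atom 4: C, bond orders sum to 2 (valence 4) → 2 H
  atom 5: C, bond orders sum to 2 (valence 4) → 2 H
  atom 6: C, bond orders sum to 3 (valence 4) → 1 H
  atom 7: C, bond orders sum to 4 (valence 4) → 0 H
  atom 8: N, bond orders sum to 3 (valence 3) → 0 H
Totals → C:6, H:9, N:1, S:1.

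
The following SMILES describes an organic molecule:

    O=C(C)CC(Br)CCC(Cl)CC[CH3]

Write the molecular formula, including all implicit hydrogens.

C10H18BrClO

Walk through each heavy atom and fill implicit hydrogens from standard valence (C 4, N 3, O 2, S 2, halogen 1):
  atom 1: O, bond orders sum to 2 (valence 2) → 0 H
  atom 2: C, bond orders sum to 4 (valence 4) → 0 H
  atom 3: C, bond orders sum to 1 (valence 4) → 3 H
  atom 4: C, bond orders sum to 2 (valence 4) → 2 H
  atom 5: C, bond orders sum to 3 (valence 4) → 1 H
  atom 6: Br (halogen, monovalent) → 0 H
  atom 7: C, bond orders sum to 2 (valence 4) → 2 H
  atom 8: C, bond orders sum to 2 (valence 4) → 2 H
  atom 9: C, bond orders sum to 3 (valence 4) → 1 H
  atom 10: Cl (halogen, monovalent) → 0 H
  atom 11: C, bond orders sum to 2 (valence 4) → 2 H
  atom 12: C, bond orders sum to 2 (valence 4) → 2 H
  atom 13: C with explicit H count 3
Totals → C:10, H:18, Br:1, Cl:1, O:1.
In Hill order: C10H18BrClO.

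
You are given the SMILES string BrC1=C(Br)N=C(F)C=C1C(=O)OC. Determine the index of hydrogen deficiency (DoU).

5

Degree of unsaturation = (number of rings) + (number of π bonds).
Ring closures in the SMILES: 1.
π bonds: 4 double bonds (each 1 DoU) → 4 DoU from unsaturation.
Total DoU = 1 + 4 = 5.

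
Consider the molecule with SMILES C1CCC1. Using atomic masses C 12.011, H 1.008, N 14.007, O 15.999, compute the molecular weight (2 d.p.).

First, the molecular formula is C4H8 (counting implicit H from valence).
  C: 4 × 12.011 = 48.044
  H: 8 × 1.008 = 8.064
Sum: 4×12.011 + 8×1.008 = 56.108 → 56.11 g/mol.

56.11 g/mol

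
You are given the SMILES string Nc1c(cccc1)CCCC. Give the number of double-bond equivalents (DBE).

Molecular formula: C10H15N.
DoU = (2C + 2 + N − H − X) / 2, where X is the halogen count and O/S are ignored.
    = (2·10 + 2 + 1 − 15 − 0) / 2 = 8 / 2 = 4.

4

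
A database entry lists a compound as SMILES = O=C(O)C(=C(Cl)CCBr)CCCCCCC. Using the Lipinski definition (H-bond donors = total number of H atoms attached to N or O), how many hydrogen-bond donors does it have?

Donors: find every N or O and count the H atoms it carries.
  atom 1 (O): bond orders sum to 2 → 0 H
  atom 3 (O): bond orders sum to 1 → 1 H
Lipinski HBD = 1.

1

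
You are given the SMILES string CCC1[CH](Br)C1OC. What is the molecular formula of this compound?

C6H11BrO

Walk through each heavy atom and fill implicit hydrogens from standard valence (C 4, N 3, O 2, S 2, halogen 1):
  atom 1: C, bond orders sum to 1 (valence 4) → 3 H
  atom 2: C, bond orders sum to 2 (valence 4) → 2 H
  atom 3: C, bond orders sum to 3 (valence 4) → 1 H
  atom 4: C with explicit H count 1
  atom 5: Br (halogen, monovalent) → 0 H
  atom 6: C, bond orders sum to 3 (valence 4) → 1 H
  atom 7: O, bond orders sum to 2 (valence 2) → 0 H
  atom 8: C, bond orders sum to 1 (valence 4) → 3 H
Totals → C:6, H:11, Br:1, O:1.
In Hill order: C6H11BrO.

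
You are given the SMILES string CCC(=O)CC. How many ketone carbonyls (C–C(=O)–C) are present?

The ketone motif appears at heavy-atom position 3 in the SMILES.
Ketone count: 1.

1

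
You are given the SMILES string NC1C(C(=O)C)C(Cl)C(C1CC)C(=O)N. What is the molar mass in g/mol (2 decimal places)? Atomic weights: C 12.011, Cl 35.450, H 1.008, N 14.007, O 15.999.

232.71 g/mol

First, the molecular formula is C10H17ClN2O2 (counting implicit H from valence).
  C: 10 × 12.011 = 120.110
  Cl: 1 × 35.450 = 35.450
  H: 17 × 1.008 = 17.136
  N: 2 × 14.007 = 28.014
  O: 2 × 15.999 = 31.998
Sum: 10×12.011 + 1×35.450 + 17×1.008 + 2×14.007 + 2×15.999 = 232.708 → 232.71 g/mol.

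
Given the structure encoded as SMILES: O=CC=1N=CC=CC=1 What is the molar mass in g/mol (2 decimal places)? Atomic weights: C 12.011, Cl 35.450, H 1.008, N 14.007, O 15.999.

107.11 g/mol

First, the molecular formula is C6H5NO (counting implicit H from valence).
  C: 6 × 12.011 = 72.066
  H: 5 × 1.008 = 5.040
  N: 1 × 14.007 = 14.007
  O: 1 × 15.999 = 15.999
Sum: 6×12.011 + 5×1.008 + 1×14.007 + 1×15.999 = 107.112 → 107.11 g/mol.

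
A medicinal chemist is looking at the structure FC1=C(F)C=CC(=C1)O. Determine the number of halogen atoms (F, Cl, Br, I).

2

Halogen atoms appear at heavy-atom positions 1, 4 (2×F).
Other groups present: 1 hydroxyl.
Halogen count: 2.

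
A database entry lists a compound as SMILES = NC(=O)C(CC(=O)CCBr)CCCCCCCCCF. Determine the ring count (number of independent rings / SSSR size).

In SMILES, each pair of matching ring-closure digits denotes one ring-closing bond; the number of such bonds equals the number of independent rings.
Ring-closure bonds here: 0.

0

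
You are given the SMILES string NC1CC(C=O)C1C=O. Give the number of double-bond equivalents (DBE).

Molecular formula: C6H9NO2.
DoU = (2C + 2 + N − H − X) / 2, where X is the halogen count and O/S are ignored.
    = (2·6 + 2 + 1 − 9 − 0) / 2 = 6 / 2 = 3.

3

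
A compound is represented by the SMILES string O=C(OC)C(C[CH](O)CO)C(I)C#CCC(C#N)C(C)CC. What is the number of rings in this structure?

In SMILES, each pair of matching ring-closure digits denotes one ring-closing bond; the number of such bonds equals the number of independent rings.
Ring-closure bonds here: 0.

0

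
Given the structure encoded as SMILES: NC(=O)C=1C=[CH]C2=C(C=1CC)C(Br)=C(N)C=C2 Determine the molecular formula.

C13H13BrN2O

Walk through each heavy atom and fill implicit hydrogens from standard valence (C 4, N 3, O 2, S 2, halogen 1):
  atom 1: N, bond orders sum to 1 (valence 3) → 2 H
  atom 2: C, bond orders sum to 4 (valence 4) → 0 H
  atom 3: O, bond orders sum to 2 (valence 2) → 0 H
  atom 4: C, bond orders sum to 4 (valence 4) → 0 H
  atom 5: C, bond orders sum to 3 (valence 4) → 1 H
  atom 6: C with explicit H count 1
  atom 7: C, bond orders sum to 4 (valence 4) → 0 H
  atom 8: C, bond orders sum to 4 (valence 4) → 0 H
  atom 9: C, bond orders sum to 4 (valence 4) → 0 H
  atom 10: C, bond orders sum to 2 (valence 4) → 2 H
  atom 11: C, bond orders sum to 1 (valence 4) → 3 H
  atom 12: C, bond orders sum to 4 (valence 4) → 0 H
  atom 13: Br (halogen, monovalent) → 0 H
  atom 14: C, bond orders sum to 4 (valence 4) → 0 H
  atom 15: N, bond orders sum to 1 (valence 3) → 2 H
  atom 16: C, bond orders sum to 3 (valence 4) → 1 H
  atom 17: C, bond orders sum to 3 (valence 4) → 1 H
Totals → C:13, H:13, Br:1, N:2, O:1.
In Hill order: C13H13BrN2O.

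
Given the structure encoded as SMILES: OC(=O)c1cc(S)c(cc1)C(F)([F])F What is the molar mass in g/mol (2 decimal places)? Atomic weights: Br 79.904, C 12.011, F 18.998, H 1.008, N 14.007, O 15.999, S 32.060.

First, the molecular formula is C8H5F3O2S (counting implicit H from valence).
  C: 8 × 12.011 = 96.088
  F: 3 × 18.998 = 56.994
  H: 5 × 1.008 = 5.040
  O: 2 × 15.999 = 31.998
  S: 1 × 32.060 = 32.060
Sum: 8×12.011 + 3×18.998 + 5×1.008 + 2×15.999 + 1×32.060 = 222.180 → 222.18 g/mol.

222.18 g/mol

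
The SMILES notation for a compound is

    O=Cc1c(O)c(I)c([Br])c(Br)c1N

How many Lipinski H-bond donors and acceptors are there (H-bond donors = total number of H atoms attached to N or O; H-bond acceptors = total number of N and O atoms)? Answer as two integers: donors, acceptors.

3, 3

Donors: find every N or O and count the H atoms it carries.
  atom 1 (O): bond orders sum to 2 → 0 H
  atom 5 (O): bond orders sum to 1 → 1 H
  atom 13 (N): bond orders sum to 1 → 2 H
Lipinski HBD = 3.
Acceptors: N atoms = 1, O atoms = 2 → HBA = 3.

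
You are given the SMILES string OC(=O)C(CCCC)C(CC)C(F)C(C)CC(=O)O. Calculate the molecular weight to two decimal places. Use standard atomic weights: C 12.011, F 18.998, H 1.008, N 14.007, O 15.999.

First, the molecular formula is C14H25FO4 (counting implicit H from valence).
  C: 14 × 12.011 = 168.154
  F: 1 × 18.998 = 18.998
  H: 25 × 1.008 = 25.200
  O: 4 × 15.999 = 63.996
Sum: 14×12.011 + 1×18.998 + 25×1.008 + 4×15.999 = 276.348 → 276.35 g/mol.

276.35 g/mol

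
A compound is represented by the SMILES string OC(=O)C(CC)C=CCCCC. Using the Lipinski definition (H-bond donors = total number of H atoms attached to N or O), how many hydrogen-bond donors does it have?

Donors: find every N or O and count the H atoms it carries.
  atom 1 (O): bond orders sum to 1 → 1 H
  atom 3 (O): bond orders sum to 2 → 0 H
Lipinski HBD = 1.

1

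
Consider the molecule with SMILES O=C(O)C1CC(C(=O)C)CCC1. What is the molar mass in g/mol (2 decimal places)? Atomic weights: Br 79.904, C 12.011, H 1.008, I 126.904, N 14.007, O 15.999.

First, the molecular formula is C9H14O3 (counting implicit H from valence).
  C: 9 × 12.011 = 108.099
  H: 14 × 1.008 = 14.112
  O: 3 × 15.999 = 47.997
Sum: 9×12.011 + 14×1.008 + 3×15.999 = 170.208 → 170.21 g/mol.

170.21 g/mol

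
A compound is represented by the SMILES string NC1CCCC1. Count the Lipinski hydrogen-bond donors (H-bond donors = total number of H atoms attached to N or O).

Donors: find every N or O and count the H atoms it carries.
  atom 1 (N): bond orders sum to 1 → 2 H
Lipinski HBD = 2.

2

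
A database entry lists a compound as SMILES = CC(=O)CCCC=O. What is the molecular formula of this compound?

C6H10O2

Walk through each heavy atom and fill implicit hydrogens from standard valence (C 4, N 3, O 2, S 2, halogen 1):
  atom 1: C, bond orders sum to 1 (valence 4) → 3 H
  atom 2: C, bond orders sum to 4 (valence 4) → 0 H
  atom 3: O, bond orders sum to 2 (valence 2) → 0 H
  atom 4: C, bond orders sum to 2 (valence 4) → 2 H
  atom 5: C, bond orders sum to 2 (valence 4) → 2 H
  atom 6: C, bond orders sum to 2 (valence 4) → 2 H
  atom 7: C, bond orders sum to 3 (valence 4) → 1 H
  atom 8: O, bond orders sum to 2 (valence 2) → 0 H
Totals → C:6, H:10, O:2.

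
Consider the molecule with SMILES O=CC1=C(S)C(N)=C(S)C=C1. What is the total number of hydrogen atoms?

Walk through each heavy atom and fill implicit hydrogens from standard valence (C 4, N 3, O 2, S 2, halogen 1):
  atom 1: O, bond orders sum to 2 (valence 2) → 0 H
  atom 2: C, bond orders sum to 3 (valence 4) → 1 H
  atom 3: C, bond orders sum to 4 (valence 4) → 0 H
  atom 4: C, bond orders sum to 4 (valence 4) → 0 H
  atom 5: S, bond orders sum to 1 (valence 2) → 1 H
  atom 6: C, bond orders sum to 4 (valence 4) → 0 H
  atom 7: N, bond orders sum to 1 (valence 3) → 2 H
  atom 8: C, bond orders sum to 4 (valence 4) → 0 H
  atom 9: S, bond orders sum to 1 (valence 2) → 1 H
  atom 10: C, bond orders sum to 3 (valence 4) → 1 H
  atom 11: C, bond orders sum to 3 (valence 4) → 1 H
Total hydrogens: 7.

7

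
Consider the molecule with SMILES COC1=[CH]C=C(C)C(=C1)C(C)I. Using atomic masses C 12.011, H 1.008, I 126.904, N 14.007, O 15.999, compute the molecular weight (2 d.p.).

276.12 g/mol

First, the molecular formula is C10H13IO (counting implicit H from valence).
  C: 10 × 12.011 = 120.110
  H: 13 × 1.008 = 13.104
  I: 1 × 126.904 = 126.904
  O: 1 × 15.999 = 15.999
Sum: 10×12.011 + 13×1.008 + 1×126.904 + 1×15.999 = 276.117 → 276.12 g/mol.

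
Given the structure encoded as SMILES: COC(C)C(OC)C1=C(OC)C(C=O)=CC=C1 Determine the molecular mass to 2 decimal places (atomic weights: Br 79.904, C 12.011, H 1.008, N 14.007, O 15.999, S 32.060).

First, the molecular formula is C13H18O4 (counting implicit H from valence).
  C: 13 × 12.011 = 156.143
  H: 18 × 1.008 = 18.144
  O: 4 × 15.999 = 63.996
Sum: 13×12.011 + 18×1.008 + 4×15.999 = 238.283 → 238.28 g/mol.

238.28 g/mol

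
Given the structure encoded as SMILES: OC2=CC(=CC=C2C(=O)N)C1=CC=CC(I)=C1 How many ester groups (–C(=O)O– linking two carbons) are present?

0

Scan the SMILES for the ester motif — none present.
Groups that are present: 1 amide, 1 hydroxyl.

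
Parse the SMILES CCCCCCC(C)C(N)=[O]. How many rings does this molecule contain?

0

In SMILES, each pair of matching ring-closure digits denotes one ring-closing bond; the number of such bonds equals the number of independent rings.
Ring-closure bonds here: 0.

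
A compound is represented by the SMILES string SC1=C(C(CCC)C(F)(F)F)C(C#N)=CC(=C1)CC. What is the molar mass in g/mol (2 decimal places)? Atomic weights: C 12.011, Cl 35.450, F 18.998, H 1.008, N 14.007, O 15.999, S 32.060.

287.34 g/mol

First, the molecular formula is C14H16F3NS (counting implicit H from valence).
  C: 14 × 12.011 = 168.154
  F: 3 × 18.998 = 56.994
  H: 16 × 1.008 = 16.128
  N: 1 × 14.007 = 14.007
  S: 1 × 32.060 = 32.060
Sum: 14×12.011 + 3×18.998 + 16×1.008 + 1×14.007 + 1×32.060 = 287.343 → 287.34 g/mol.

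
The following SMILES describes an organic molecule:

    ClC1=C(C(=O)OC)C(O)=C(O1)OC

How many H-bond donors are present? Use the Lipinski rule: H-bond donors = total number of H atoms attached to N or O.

Donors: find every N or O and count the H atoms it carries.
  atom 5 (O): bond orders sum to 2 → 0 H
  atom 6 (O): bond orders sum to 2 → 0 H
  atom 9 (O): bond orders sum to 1 → 1 H
  atom 11 (O): bond orders sum to 2 → 0 H
  atom 12 (O): bond orders sum to 2 → 0 H
Lipinski HBD = 1.

1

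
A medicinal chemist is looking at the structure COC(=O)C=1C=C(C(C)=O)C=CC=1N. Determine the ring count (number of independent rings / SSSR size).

1

In SMILES, each pair of matching ring-closure digits denotes one ring-closing bond; the number of such bonds equals the number of independent rings.
Ring-closure bonds here: 1.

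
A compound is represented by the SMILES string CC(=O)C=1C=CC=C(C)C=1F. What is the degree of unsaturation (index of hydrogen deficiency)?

5

Molecular formula: C9H9FO.
DoU = (2C + 2 + N − H − X) / 2, where X is the halogen count and O/S are ignored.
    = (2·9 + 2 + 0 − 9 − 1) / 2 = 10 / 2 = 5.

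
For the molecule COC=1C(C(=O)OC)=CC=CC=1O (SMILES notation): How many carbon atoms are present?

Count every carbon token in the SMILES (each C, including those in ring-closure positions and inside branches).
Carbon count: 9.

9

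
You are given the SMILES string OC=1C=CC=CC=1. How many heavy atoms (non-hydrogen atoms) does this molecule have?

7

Every atom symbol written in the SMILES (organic subset) is one heavy atom; implicit H are not written.
Heavy atoms by element → C:6, O:1.
Total: 7.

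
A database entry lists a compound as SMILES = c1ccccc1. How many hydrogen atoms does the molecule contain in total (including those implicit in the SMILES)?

6

Walk through each heavy atom and fill implicit hydrogens from standard valence (C 4, N 3, O 2, S 2, halogen 1); for lowercase aromatic atoms, an aromatic c carries 1 H when it has two neighbours and 0 H with three, and aromatic n carries 0 H:
  atom 1: aromatic c, 2 neighbours → 1 H
  atom 2: aromatic c, 2 neighbours → 1 H
  atom 3: aromatic c, 2 neighbours → 1 H
  atom 4: aromatic c, 2 neighbours → 1 H
  atom 5: aromatic c, 2 neighbours → 1 H
  atom 6: aromatic c, 2 neighbours → 1 H
Total hydrogens: 6.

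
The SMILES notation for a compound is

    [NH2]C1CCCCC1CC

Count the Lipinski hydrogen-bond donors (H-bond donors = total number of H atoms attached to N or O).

2

Donors: find every N or O and count the H atoms it carries.
  atom 1 (N): bond orders sum to 1 → 2 H
Lipinski HBD = 2.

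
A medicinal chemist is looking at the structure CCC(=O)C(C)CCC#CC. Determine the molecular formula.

Walk through each heavy atom and fill implicit hydrogens from standard valence (C 4, N 3, O 2, S 2, halogen 1):
  atom 1: C, bond orders sum to 1 (valence 4) → 3 H
  atom 2: C, bond orders sum to 2 (valence 4) → 2 H
  atom 3: C, bond orders sum to 4 (valence 4) → 0 H
  atom 4: O, bond orders sum to 2 (valence 2) → 0 H
  atom 5: C, bond orders sum to 3 (valence 4) → 1 H
  atom 6: C, bond orders sum to 1 (valence 4) → 3 H
  atom 7: C, bond orders sum to 2 (valence 4) → 2 H
  atom 8: C, bond orders sum to 2 (valence 4) → 2 H
  atom 9: C, bond orders sum to 4 (valence 4) → 0 H
  atom 10: C, bond orders sum to 4 (valence 4) → 0 H
  atom 11: C, bond orders sum to 1 (valence 4) → 3 H
Totals → C:10, H:16, O:1.
In Hill order: C10H16O.

C10H16O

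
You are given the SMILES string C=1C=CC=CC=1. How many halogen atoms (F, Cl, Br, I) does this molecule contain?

0

Scan the SMILES for the halogen motif — none present.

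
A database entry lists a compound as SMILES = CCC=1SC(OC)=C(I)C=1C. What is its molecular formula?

C8H11IOS

Walk through each heavy atom and fill implicit hydrogens from standard valence (C 4, N 3, O 2, S 2, halogen 1):
  atom 1: C, bond orders sum to 1 (valence 4) → 3 H
  atom 2: C, bond orders sum to 2 (valence 4) → 2 H
  atom 3: C, bond orders sum to 4 (valence 4) → 0 H
  atom 4: S, bond orders sum to 2 (valence 2) → 0 H
  atom 5: C, bond orders sum to 4 (valence 4) → 0 H
  atom 6: O, bond orders sum to 2 (valence 2) → 0 H
  atom 7: C, bond orders sum to 1 (valence 4) → 3 H
  atom 8: C, bond orders sum to 4 (valence 4) → 0 H
  atom 9: I (halogen, monovalent) → 0 H
  atom 10: C, bond orders sum to 4 (valence 4) → 0 H
  atom 11: C, bond orders sum to 1 (valence 4) → 3 H
Totals → C:8, H:11, I:1, O:1, S:1.
In Hill order: C8H11IOS.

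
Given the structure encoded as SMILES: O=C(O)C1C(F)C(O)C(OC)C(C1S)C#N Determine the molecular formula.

C9H12FNO4S

Walk through each heavy atom and fill implicit hydrogens from standard valence (C 4, N 3, O 2, S 2, halogen 1):
  atom 1: O, bond orders sum to 2 (valence 2) → 0 H
  atom 2: C, bond orders sum to 4 (valence 4) → 0 H
  atom 3: O, bond orders sum to 1 (valence 2) → 1 H
  atom 4: C, bond orders sum to 3 (valence 4) → 1 H
  atom 5: C, bond orders sum to 3 (valence 4) → 1 H
  atom 6: F (halogen, monovalent) → 0 H
  atom 7: C, bond orders sum to 3 (valence 4) → 1 H
  atom 8: O, bond orders sum to 1 (valence 2) → 1 H
  atom 9: C, bond orders sum to 3 (valence 4) → 1 H
  atom 10: O, bond orders sum to 2 (valence 2) → 0 H
  atom 11: C, bond orders sum to 1 (valence 4) → 3 H
  atom 12: C, bond orders sum to 3 (valence 4) → 1 H
  atom 13: C, bond orders sum to 3 (valence 4) → 1 H
  atom 14: S, bond orders sum to 1 (valence 2) → 1 H
  atom 15: C, bond orders sum to 4 (valence 4) → 0 H
  atom 16: N, bond orders sum to 3 (valence 3) → 0 H
Totals → C:9, H:12, F:1, N:1, O:4, S:1.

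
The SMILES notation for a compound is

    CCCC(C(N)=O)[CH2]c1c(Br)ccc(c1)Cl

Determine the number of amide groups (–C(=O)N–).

1

The amide motif appears at heavy-atom position 5 in the SMILES.
Amide count: 1.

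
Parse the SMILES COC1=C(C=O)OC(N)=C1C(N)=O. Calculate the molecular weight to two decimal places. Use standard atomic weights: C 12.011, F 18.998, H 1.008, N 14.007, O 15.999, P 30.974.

First, the molecular formula is C7H8N2O4 (counting implicit H from valence).
  C: 7 × 12.011 = 84.077
  H: 8 × 1.008 = 8.064
  N: 2 × 14.007 = 28.014
  O: 4 × 15.999 = 63.996
Sum: 7×12.011 + 8×1.008 + 2×14.007 + 4×15.999 = 184.151 → 184.15 g/mol.

184.15 g/mol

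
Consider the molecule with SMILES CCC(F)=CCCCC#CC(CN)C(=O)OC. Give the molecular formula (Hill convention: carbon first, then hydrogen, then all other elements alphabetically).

C13H20FNO2

Walk through each heavy atom and fill implicit hydrogens from standard valence (C 4, N 3, O 2, S 2, halogen 1):
  atom 1: C, bond orders sum to 1 (valence 4) → 3 H
  atom 2: C, bond orders sum to 2 (valence 4) → 2 H
  atom 3: C, bond orders sum to 4 (valence 4) → 0 H
  atom 4: F (halogen, monovalent) → 0 H
  atom 5: C, bond orders sum to 3 (valence 4) → 1 H
  atom 6: C, bond orders sum to 2 (valence 4) → 2 H
  atom 7: C, bond orders sum to 2 (valence 4) → 2 H
  atom 8: C, bond orders sum to 2 (valence 4) → 2 H
  atom 9: C, bond orders sum to 4 (valence 4) → 0 H
  atom 10: C, bond orders sum to 4 (valence 4) → 0 H
  atom 11: C, bond orders sum to 3 (valence 4) → 1 H
  atom 12: C, bond orders sum to 2 (valence 4) → 2 H
  atom 13: N, bond orders sum to 1 (valence 3) → 2 H
  atom 14: C, bond orders sum to 4 (valence 4) → 0 H
  atom 15: O, bond orders sum to 2 (valence 2) → 0 H
  atom 16: O, bond orders sum to 2 (valence 2) → 0 H
  atom 17: C, bond orders sum to 1 (valence 4) → 3 H
Totals → C:13, H:20, F:1, N:1, O:2.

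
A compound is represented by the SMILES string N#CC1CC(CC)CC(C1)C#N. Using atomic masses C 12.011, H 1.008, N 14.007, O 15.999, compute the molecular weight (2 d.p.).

First, the molecular formula is C10H14N2 (counting implicit H from valence).
  C: 10 × 12.011 = 120.110
  H: 14 × 1.008 = 14.112
  N: 2 × 14.007 = 28.014
Sum: 10×12.011 + 14×1.008 + 2×14.007 = 162.236 → 162.24 g/mol.

162.24 g/mol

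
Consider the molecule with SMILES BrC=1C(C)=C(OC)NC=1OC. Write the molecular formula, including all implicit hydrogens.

C7H10BrNO2

Walk through each heavy atom and fill implicit hydrogens from standard valence (C 4, N 3, O 2, S 2, halogen 1):
  atom 1: Br (halogen, monovalent) → 0 H
  atom 2: C, bond orders sum to 4 (valence 4) → 0 H
  atom 3: C, bond orders sum to 4 (valence 4) → 0 H
  atom 4: C, bond orders sum to 1 (valence 4) → 3 H
  atom 5: C, bond orders sum to 4 (valence 4) → 0 H
  atom 6: O, bond orders sum to 2 (valence 2) → 0 H
  atom 7: C, bond orders sum to 1 (valence 4) → 3 H
  atom 8: N, bond orders sum to 2 (valence 3) → 1 H
  atom 9: C, bond orders sum to 4 (valence 4) → 0 H
  atom 10: O, bond orders sum to 2 (valence 2) → 0 H
  atom 11: C, bond orders sum to 1 (valence 4) → 3 H
Totals → C:7, H:10, Br:1, N:1, O:2.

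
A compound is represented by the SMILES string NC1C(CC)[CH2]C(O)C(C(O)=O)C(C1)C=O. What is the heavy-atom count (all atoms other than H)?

Every atom symbol written in the SMILES (organic subset) is one heavy atom; implicit H are not written.
Heavy atoms by element → C:11, N:1, O:4.
Total: 16.

16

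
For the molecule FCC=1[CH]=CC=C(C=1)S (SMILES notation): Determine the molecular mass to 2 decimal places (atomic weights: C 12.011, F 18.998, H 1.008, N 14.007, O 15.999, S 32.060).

First, the molecular formula is C7H7FS (counting implicit H from valence).
  C: 7 × 12.011 = 84.077
  F: 1 × 18.998 = 18.998
  H: 7 × 1.008 = 7.056
  S: 1 × 32.060 = 32.060
Sum: 7×12.011 + 1×18.998 + 7×1.008 + 1×32.060 = 142.191 → 142.19 g/mol.

142.19 g/mol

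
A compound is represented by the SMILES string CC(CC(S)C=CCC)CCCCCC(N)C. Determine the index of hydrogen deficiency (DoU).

1

Degree of unsaturation = (number of rings) + (number of π bonds).
Ring closures in the SMILES: 0.
π bonds: 1 double bond (each 1 DoU) → 1 DoU from unsaturation.
Total DoU = 0 + 1 = 1.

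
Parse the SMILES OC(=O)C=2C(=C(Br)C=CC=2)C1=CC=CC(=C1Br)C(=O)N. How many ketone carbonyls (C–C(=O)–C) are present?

0

Scan the SMILES for the ketone motif — none present.
Groups that are present: 1 amide, 1 carboxylic acid.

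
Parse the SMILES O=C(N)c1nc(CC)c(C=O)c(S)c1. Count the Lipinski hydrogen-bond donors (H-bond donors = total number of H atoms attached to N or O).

Donors: find every N or O and count the H atoms it carries.
  atom 1 (O): bond orders sum to 2 → 0 H
  atom 3 (N): bond orders sum to 1 → 2 H
  atom 5 (N): bond orders sum to 3 → 0 H
  atom 11 (O): bond orders sum to 2 → 0 H
Lipinski HBD = 2.

2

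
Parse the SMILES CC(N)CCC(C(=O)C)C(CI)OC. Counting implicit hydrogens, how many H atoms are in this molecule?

Walk through each heavy atom and fill implicit hydrogens from standard valence (C 4, N 3, O 2, S 2, halogen 1):
  atom 1: C, bond orders sum to 1 (valence 4) → 3 H
  atom 2: C, bond orders sum to 3 (valence 4) → 1 H
  atom 3: N, bond orders sum to 1 (valence 3) → 2 H
  atom 4: C, bond orders sum to 2 (valence 4) → 2 H
  atom 5: C, bond orders sum to 2 (valence 4) → 2 H
  atom 6: C, bond orders sum to 3 (valence 4) → 1 H
  atom 7: C, bond orders sum to 4 (valence 4) → 0 H
  atom 8: O, bond orders sum to 2 (valence 2) → 0 H
  atom 9: C, bond orders sum to 1 (valence 4) → 3 H
  atom 10: C, bond orders sum to 3 (valence 4) → 1 H
  atom 11: C, bond orders sum to 2 (valence 4) → 2 H
  atom 12: I (halogen, monovalent) → 0 H
  atom 13: O, bond orders sum to 2 (valence 2) → 0 H
  atom 14: C, bond orders sum to 1 (valence 4) → 3 H
Total hydrogens: 20.

20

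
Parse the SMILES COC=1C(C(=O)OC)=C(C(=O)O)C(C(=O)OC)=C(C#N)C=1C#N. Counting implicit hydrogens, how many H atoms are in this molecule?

10

Walk through each heavy atom and fill implicit hydrogens from standard valence (C 4, N 3, O 2, S 2, halogen 1):
  atom 1: C, bond orders sum to 1 (valence 4) → 3 H
  atom 2: O, bond orders sum to 2 (valence 2) → 0 H
  atom 3: C, bond orders sum to 4 (valence 4) → 0 H
  atom 4: C, bond orders sum to 4 (valence 4) → 0 H
  atom 5: C, bond orders sum to 4 (valence 4) → 0 H
  atom 6: O, bond orders sum to 2 (valence 2) → 0 H
  atom 7: O, bond orders sum to 2 (valence 2) → 0 H
  atom 8: C, bond orders sum to 1 (valence 4) → 3 H
  atom 9: C, bond orders sum to 4 (valence 4) → 0 H
  atom 10: C, bond orders sum to 4 (valence 4) → 0 H
  atom 11: O, bond orders sum to 2 (valence 2) → 0 H
  atom 12: O, bond orders sum to 1 (valence 2) → 1 H
  atom 13: C, bond orders sum to 4 (valence 4) → 0 H
  atom 14: C, bond orders sum to 4 (valence 4) → 0 H
  atom 15: O, bond orders sum to 2 (valence 2) → 0 H
  atom 16: O, bond orders sum to 2 (valence 2) → 0 H
  atom 17: C, bond orders sum to 1 (valence 4) → 3 H
  atom 18: C, bond orders sum to 4 (valence 4) → 0 H
  atom 19: C, bond orders sum to 4 (valence 4) → 0 H
  atom 20: N, bond orders sum to 3 (valence 3) → 0 H
  atom 21: C, bond orders sum to 4 (valence 4) → 0 H
  atom 22: C, bond orders sum to 4 (valence 4) → 0 H
  atom 23: N, bond orders sum to 3 (valence 3) → 0 H
Total hydrogens: 10.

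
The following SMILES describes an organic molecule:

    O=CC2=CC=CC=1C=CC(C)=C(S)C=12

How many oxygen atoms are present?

Scan the SMILES for O atoms (remember two-letter symbols like Cl and Br are single atoms).
Oxygen count: 1.

1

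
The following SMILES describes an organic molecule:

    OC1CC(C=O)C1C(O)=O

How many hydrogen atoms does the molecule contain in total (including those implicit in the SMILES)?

Walk through each heavy atom and fill implicit hydrogens from standard valence (C 4, N 3, O 2, S 2, halogen 1):
  atom 1: O, bond orders sum to 1 (valence 2) → 1 H
  atom 2: C, bond orders sum to 3 (valence 4) → 1 H
  atom 3: C, bond orders sum to 2 (valence 4) → 2 H
  atom 4: C, bond orders sum to 3 (valence 4) → 1 H
  atom 5: C, bond orders sum to 3 (valence 4) → 1 H
  atom 6: O, bond orders sum to 2 (valence 2) → 0 H
  atom 7: C, bond orders sum to 3 (valence 4) → 1 H
  atom 8: C, bond orders sum to 4 (valence 4) → 0 H
  atom 9: O, bond orders sum to 1 (valence 2) → 1 H
  atom 10: O, bond orders sum to 2 (valence 2) → 0 H
Total hydrogens: 8.

8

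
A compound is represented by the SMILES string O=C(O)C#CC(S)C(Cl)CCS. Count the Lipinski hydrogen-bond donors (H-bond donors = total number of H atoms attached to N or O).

Donors: find every N or O and count the H atoms it carries.
  atom 1 (O): bond orders sum to 2 → 0 H
  atom 3 (O): bond orders sum to 1 → 1 H
Lipinski HBD = 1.

1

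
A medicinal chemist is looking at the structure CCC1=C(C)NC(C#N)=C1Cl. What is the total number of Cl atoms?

Scan the SMILES for Cl atoms (remember two-letter symbols like Cl and Br are single atoms).
Chlorine count: 1.

1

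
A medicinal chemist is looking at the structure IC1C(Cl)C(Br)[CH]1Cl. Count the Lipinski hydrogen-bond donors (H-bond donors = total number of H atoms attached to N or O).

0

Donors: find every N or O and count the H atoms it carries.
  (no N or O atoms present)
Lipinski HBD = 0.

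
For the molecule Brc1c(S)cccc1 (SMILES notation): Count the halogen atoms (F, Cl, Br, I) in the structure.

1

Halogen atoms appear at heavy-atom position 1 (1×Br).
Other groups present: 1 thiol.
Halogen count: 1.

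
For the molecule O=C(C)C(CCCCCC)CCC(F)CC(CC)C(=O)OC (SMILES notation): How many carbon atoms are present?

Count every carbon token in the SMILES (each C, including those in ring-closure positions and inside branches).
Carbon count: 18.

18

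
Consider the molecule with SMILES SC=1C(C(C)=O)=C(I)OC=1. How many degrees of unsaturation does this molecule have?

4

Degree of unsaturation = (number of rings) + (number of π bonds).
Ring closures in the SMILES: 1.
π bonds: 3 double bonds (each 1 DoU) → 3 DoU from unsaturation.
Total DoU = 1 + 3 = 4.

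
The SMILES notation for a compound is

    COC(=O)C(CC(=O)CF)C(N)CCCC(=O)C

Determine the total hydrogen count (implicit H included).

20

Walk through each heavy atom and fill implicit hydrogens from standard valence (C 4, N 3, O 2, S 2, halogen 1):
  atom 1: C, bond orders sum to 1 (valence 4) → 3 H
  atom 2: O, bond orders sum to 2 (valence 2) → 0 H
  atom 3: C, bond orders sum to 4 (valence 4) → 0 H
  atom 4: O, bond orders sum to 2 (valence 2) → 0 H
  atom 5: C, bond orders sum to 3 (valence 4) → 1 H
  atom 6: C, bond orders sum to 2 (valence 4) → 2 H
  atom 7: C, bond orders sum to 4 (valence 4) → 0 H
  atom 8: O, bond orders sum to 2 (valence 2) → 0 H
  atom 9: C, bond orders sum to 2 (valence 4) → 2 H
  atom 10: F (halogen, monovalent) → 0 H
  atom 11: C, bond orders sum to 3 (valence 4) → 1 H
  atom 12: N, bond orders sum to 1 (valence 3) → 2 H
  atom 13: C, bond orders sum to 2 (valence 4) → 2 H
  atom 14: C, bond orders sum to 2 (valence 4) → 2 H
  atom 15: C, bond orders sum to 2 (valence 4) → 2 H
  atom 16: C, bond orders sum to 4 (valence 4) → 0 H
  atom 17: O, bond orders sum to 2 (valence 2) → 0 H
  atom 18: C, bond orders sum to 1 (valence 4) → 3 H
Total hydrogens: 20.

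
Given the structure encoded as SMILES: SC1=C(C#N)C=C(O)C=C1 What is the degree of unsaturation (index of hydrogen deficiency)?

Molecular formula: C7H5NOS.
DoU = (2C + 2 + N − H − X) / 2, where X is the halogen count and O/S are ignored.
    = (2·7 + 2 + 1 − 5 − 0) / 2 = 12 / 2 = 6.

6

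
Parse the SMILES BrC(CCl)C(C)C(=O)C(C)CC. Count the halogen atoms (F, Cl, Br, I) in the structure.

Halogen atoms appear at heavy-atom positions 1, 4 (1×Br, 1×Cl).
Other groups present: 1 ketone.
Halogen count: 2.

2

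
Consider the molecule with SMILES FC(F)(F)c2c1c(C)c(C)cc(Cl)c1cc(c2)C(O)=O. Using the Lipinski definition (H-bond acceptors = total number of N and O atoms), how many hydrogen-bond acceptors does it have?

2

N atoms: 0; O atoms: 2.
Lipinski HBA = 0 + 2 = 2.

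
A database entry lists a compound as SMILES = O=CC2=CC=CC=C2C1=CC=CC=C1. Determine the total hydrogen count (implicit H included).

10

Walk through each heavy atom and fill implicit hydrogens from standard valence (C 4, N 3, O 2, S 2, halogen 1):
  atom 1: O, bond orders sum to 2 (valence 2) → 0 H
  atom 2: C, bond orders sum to 3 (valence 4) → 1 H
  atom 3: C, bond orders sum to 4 (valence 4) → 0 H
  atom 4: C, bond orders sum to 3 (valence 4) → 1 H
  atom 5: C, bond orders sum to 3 (valence 4) → 1 H
  atom 6: C, bond orders sum to 3 (valence 4) → 1 H
  atom 7: C, bond orders sum to 3 (valence 4) → 1 H
  atom 8: C, bond orders sum to 4 (valence 4) → 0 H
  atom 9: C, bond orders sum to 4 (valence 4) → 0 H
  atom 10: C, bond orders sum to 3 (valence 4) → 1 H
  atom 11: C, bond orders sum to 3 (valence 4) → 1 H
  atom 12: C, bond orders sum to 3 (valence 4) → 1 H
  atom 13: C, bond orders sum to 3 (valence 4) → 1 H
  atom 14: C, bond orders sum to 3 (valence 4) → 1 H
Total hydrogens: 10.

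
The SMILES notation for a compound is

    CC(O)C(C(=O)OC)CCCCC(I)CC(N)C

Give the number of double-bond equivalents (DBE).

Degree of unsaturation = (number of rings) + (number of π bonds).
Ring closures in the SMILES: 0.
π bonds: 1 double bond (each 1 DoU) → 1 DoU from unsaturation.
Total DoU = 0 + 1 = 1.

1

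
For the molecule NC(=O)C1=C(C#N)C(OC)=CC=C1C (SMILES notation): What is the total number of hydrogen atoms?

10

Walk through each heavy atom and fill implicit hydrogens from standard valence (C 4, N 3, O 2, S 2, halogen 1):
  atom 1: N, bond orders sum to 1 (valence 3) → 2 H
  atom 2: C, bond orders sum to 4 (valence 4) → 0 H
  atom 3: O, bond orders sum to 2 (valence 2) → 0 H
  atom 4: C, bond orders sum to 4 (valence 4) → 0 H
  atom 5: C, bond orders sum to 4 (valence 4) → 0 H
  atom 6: C, bond orders sum to 4 (valence 4) → 0 H
  atom 7: N, bond orders sum to 3 (valence 3) → 0 H
  atom 8: C, bond orders sum to 4 (valence 4) → 0 H
  atom 9: O, bond orders sum to 2 (valence 2) → 0 H
  atom 10: C, bond orders sum to 1 (valence 4) → 3 H
  atom 11: C, bond orders sum to 3 (valence 4) → 1 H
  atom 12: C, bond orders sum to 3 (valence 4) → 1 H
  atom 13: C, bond orders sum to 4 (valence 4) → 0 H
  atom 14: C, bond orders sum to 1 (valence 4) → 3 H
Total hydrogens: 10.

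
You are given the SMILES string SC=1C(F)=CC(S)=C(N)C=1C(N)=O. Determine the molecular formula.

Walk through each heavy atom and fill implicit hydrogens from standard valence (C 4, N 3, O 2, S 2, halogen 1):
  atom 1: S, bond orders sum to 1 (valence 2) → 1 H
  atom 2: C, bond orders sum to 4 (valence 4) → 0 H
  atom 3: C, bond orders sum to 4 (valence 4) → 0 H
  atom 4: F (halogen, monovalent) → 0 H
  atom 5: C, bond orders sum to 3 (valence 4) → 1 H
  atom 6: C, bond orders sum to 4 (valence 4) → 0 H
  atom 7: S, bond orders sum to 1 (valence 2) → 1 H
  atom 8: C, bond orders sum to 4 (valence 4) → 0 H
  atom 9: N, bond orders sum to 1 (valence 3) → 2 H
  atom 10: C, bond orders sum to 4 (valence 4) → 0 H
  atom 11: C, bond orders sum to 4 (valence 4) → 0 H
  atom 12: N, bond orders sum to 1 (valence 3) → 2 H
  atom 13: O, bond orders sum to 2 (valence 2) → 0 H
Totals → C:7, H:7, F:1, N:2, O:1, S:2.
In Hill order: C7H7FN2OS2.

C7H7FN2OS2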